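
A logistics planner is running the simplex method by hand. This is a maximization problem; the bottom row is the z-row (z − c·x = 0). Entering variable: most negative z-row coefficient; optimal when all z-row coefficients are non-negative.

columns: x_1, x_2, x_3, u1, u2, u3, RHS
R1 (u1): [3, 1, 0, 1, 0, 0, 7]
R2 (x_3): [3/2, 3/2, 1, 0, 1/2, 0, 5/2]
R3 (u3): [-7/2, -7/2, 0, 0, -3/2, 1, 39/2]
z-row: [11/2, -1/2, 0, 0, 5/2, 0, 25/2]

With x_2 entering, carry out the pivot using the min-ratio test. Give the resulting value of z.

40/3

Ratio test on column x_2 — row 1: 7/1 = 7; row 2: (5/2)/(3/2) = 5/3; row 3: entry -7/2 ≤ 0. Minimum is 5/3 at row 2 (x_3 leaves); pivot element 3/2.
Pivot on row 2; the z-row RHS becomes 25/2 − (-1/2)·(5/3) = 40/3.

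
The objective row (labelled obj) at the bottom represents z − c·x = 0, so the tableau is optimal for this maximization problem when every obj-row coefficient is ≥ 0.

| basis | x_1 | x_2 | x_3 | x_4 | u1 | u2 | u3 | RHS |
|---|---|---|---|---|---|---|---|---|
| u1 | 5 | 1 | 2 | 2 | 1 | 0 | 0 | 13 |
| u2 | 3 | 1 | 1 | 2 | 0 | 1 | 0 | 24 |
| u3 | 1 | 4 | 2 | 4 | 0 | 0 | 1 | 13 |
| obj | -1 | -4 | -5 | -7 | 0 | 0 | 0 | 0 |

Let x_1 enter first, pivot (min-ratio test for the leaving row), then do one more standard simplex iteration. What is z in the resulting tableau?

Ratio test on column x_1 — row 1: 13/5 = 13/5; row 2: 24/3 = 8; row 3: 13/1 = 13. Minimum is 13/5 at row 1 (u1 leaves); pivot element 5.
Pivot on row 1; the obj-row RHS becomes 0 − (-1)·(13/5) = 13/5.
Next entering variable (most negative obj-row entry -33/5): x_4.
Ratio test on column x_4 — row 1: (13/5)/(2/5) = 13/2; row 2: (81/5)/(4/5) = 81/4; row 3: (52/5)/(18/5) = 26/9. Minimum is 26/9 at row 3 (u3 leaves); pivot element 18/5.
After the second pivot the obj-row RHS is 13/5 − (-33/5)·(26/9) = 65/3.

65/3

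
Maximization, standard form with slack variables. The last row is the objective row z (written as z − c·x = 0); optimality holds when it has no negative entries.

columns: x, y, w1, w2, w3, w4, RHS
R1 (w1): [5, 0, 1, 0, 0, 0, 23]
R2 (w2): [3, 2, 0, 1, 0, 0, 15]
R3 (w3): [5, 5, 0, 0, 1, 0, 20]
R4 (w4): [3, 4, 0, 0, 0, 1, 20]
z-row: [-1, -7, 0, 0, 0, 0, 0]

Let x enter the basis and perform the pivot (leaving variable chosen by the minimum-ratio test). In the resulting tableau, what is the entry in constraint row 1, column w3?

-1

Ratio test on column x — row 1: 23/5 = 23/5; row 2: 15/3 = 5; row 3: 20/5 = 4; row 4: 20/3 = 20/3. Minimum is 4 at row 3 (w3 leaves); pivot element 5.
Divide row 3 by 5; eliminate column x from the other rows.
Row 1 update in column w3: 0 − 5·(1/5) = -1.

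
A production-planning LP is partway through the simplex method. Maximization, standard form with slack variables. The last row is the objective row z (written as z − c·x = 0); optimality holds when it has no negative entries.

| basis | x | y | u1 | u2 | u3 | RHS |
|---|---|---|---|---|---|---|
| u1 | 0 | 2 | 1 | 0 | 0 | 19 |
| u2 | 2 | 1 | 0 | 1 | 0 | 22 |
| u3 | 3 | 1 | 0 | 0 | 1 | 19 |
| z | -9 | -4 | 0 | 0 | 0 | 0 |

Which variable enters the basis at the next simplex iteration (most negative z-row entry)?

Negative z-row entries: x: -9, y: -4.
The most negative is -9 in column x, so x enters.

x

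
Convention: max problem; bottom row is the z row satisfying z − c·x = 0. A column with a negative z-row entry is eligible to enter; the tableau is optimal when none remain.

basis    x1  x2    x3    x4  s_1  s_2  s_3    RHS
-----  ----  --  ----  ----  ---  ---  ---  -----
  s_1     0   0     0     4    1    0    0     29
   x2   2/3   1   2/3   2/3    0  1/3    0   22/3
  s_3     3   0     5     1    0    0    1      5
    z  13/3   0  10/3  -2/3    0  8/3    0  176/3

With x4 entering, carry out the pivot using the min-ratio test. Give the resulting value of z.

62

Ratio test on column x4 — row 1: 29/4 = 29/4; row 2: (22/3)/(2/3) = 11; row 3: 5/1 = 5. Minimum is 5 at row 3 (s_3 leaves); pivot element 1.
Pivot on row 3; the z-row RHS becomes 176/3 − (-2/3)·5 = 62.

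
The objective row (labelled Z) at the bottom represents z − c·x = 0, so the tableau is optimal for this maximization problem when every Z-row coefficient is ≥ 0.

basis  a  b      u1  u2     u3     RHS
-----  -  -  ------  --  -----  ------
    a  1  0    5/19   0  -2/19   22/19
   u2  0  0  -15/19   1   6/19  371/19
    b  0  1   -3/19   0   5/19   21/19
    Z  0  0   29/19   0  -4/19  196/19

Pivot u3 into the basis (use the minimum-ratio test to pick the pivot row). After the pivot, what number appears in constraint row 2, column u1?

Ratio test on column u3 — row 1: entry -2/19 ≤ 0; row 2: (371/19)/(6/19) = 371/6; row 3: (21/19)/(5/19) = 21/5. Minimum is 21/5 at row 3 (b leaves); pivot element 5/19.
Divide row 3 by 5/19; eliminate column u3 from the other rows.
Row 2 update in column u1: -15/19 − (6/19)·(-3/5) = -3/5.

-3/5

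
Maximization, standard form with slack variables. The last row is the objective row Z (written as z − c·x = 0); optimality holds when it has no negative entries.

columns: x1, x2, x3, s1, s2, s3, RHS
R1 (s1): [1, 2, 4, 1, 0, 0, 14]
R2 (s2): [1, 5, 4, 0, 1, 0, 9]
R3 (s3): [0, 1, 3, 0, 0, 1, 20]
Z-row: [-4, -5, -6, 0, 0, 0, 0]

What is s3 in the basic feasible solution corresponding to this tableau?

s3 is basic (row 3); its value is the RHS of that row, 20.

20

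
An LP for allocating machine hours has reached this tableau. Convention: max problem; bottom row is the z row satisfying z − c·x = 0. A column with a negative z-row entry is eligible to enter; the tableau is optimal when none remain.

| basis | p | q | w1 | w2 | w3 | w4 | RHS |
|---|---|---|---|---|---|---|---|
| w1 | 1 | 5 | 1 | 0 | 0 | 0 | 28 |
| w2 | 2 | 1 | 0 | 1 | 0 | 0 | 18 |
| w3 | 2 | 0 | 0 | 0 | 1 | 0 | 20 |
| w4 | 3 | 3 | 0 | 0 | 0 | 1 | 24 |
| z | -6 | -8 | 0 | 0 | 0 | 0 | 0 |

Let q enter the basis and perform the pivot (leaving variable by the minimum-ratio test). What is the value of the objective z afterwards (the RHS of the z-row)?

224/5

Ratio test on column q — row 1: 28/5 = 28/5; row 2: 18/1 = 18; row 3: entry 0 ≤ 0; row 4: 24/3 = 8. Minimum is 28/5 at row 1 (w1 leaves); pivot element 5.
Pivot on row 1; the z-row RHS becomes 0 − (-8)·(28/5) = 224/5.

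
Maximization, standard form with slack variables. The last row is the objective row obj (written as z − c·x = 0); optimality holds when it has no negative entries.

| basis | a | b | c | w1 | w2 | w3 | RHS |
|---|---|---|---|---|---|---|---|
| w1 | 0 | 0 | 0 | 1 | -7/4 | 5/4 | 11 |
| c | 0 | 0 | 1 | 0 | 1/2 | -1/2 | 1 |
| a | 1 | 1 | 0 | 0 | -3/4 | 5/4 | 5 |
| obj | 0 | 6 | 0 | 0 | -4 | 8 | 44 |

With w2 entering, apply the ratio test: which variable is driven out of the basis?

c

Column w2 entries and ratios — w1: -7/4 ≤ 0, skip; c: 1/(1/2) = 2; a: -3/4 ≤ 0, skip.
Smallest ratio is 2 in the row of c, so c leaves.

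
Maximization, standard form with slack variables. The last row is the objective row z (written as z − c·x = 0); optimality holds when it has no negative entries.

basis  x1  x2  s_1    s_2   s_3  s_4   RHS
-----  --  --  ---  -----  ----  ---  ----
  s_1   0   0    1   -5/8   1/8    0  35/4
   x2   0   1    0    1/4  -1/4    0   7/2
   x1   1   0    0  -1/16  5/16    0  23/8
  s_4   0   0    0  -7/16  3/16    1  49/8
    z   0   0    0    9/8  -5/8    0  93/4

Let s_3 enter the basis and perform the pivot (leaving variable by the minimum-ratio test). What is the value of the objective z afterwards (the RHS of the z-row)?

29

Ratio test on column s_3 — row 1: (35/4)/(1/8) = 70; row 2: entry -1/4 ≤ 0; row 3: (23/8)/(5/16) = 46/5; row 4: (49/8)/(3/16) = 98/3. Minimum is 46/5 at row 3 (x1 leaves); pivot element 5/16.
Pivot on row 3; the z-row RHS becomes 93/4 − (-5/8)·(46/5) = 29.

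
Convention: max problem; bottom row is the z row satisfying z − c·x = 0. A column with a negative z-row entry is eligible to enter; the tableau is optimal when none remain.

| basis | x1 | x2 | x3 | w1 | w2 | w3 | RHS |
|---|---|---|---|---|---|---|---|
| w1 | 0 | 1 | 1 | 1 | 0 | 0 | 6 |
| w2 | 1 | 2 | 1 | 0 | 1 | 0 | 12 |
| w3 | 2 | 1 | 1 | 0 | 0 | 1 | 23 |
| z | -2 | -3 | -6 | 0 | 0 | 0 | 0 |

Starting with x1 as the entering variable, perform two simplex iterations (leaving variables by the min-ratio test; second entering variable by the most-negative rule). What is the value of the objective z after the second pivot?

Ratio test on column x1 — row 1: entry 0 ≤ 0; row 2: 12/1 = 12; row 3: 23/2 = 23/2. Minimum is 23/2 at row 3 (w3 leaves); pivot element 2.
Pivot on row 3; the z-row RHS becomes 0 − (-2)·(23/2) = 23.
Next entering variable (most negative z-row entry -5): x3.
Ratio test on column x3 — row 1: 6/1 = 6; row 2: (1/2)/(1/2) = 1; row 3: (23/2)/(1/2) = 23. Minimum is 1 at row 2 (w2 leaves); pivot element 1/2.
After the second pivot the z-row RHS is 23 − (-5)·1 = 28.

28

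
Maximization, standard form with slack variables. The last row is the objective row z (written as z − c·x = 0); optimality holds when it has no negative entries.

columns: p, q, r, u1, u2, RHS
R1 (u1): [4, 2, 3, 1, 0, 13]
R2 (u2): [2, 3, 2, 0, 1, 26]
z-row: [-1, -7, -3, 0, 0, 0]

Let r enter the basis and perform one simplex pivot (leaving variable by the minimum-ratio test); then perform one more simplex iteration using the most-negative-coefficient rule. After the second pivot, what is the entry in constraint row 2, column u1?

Ratio test on column r — row 1: 13/3 = 13/3; row 2: 26/2 = 13. Minimum is 13/3 at row 1 (u1 leaves); pivot element 3.
Divide row 1 by 3; eliminate column r from the other rows.
Second iteration: most negative z-row entry is -5 in column q, so q enters.
Ratio test on column q — row 1: (13/3)/(2/3) = 13/2; row 2: (52/3)/(5/3) = 52/5. Minimum is 13/2 at row 1 (r leaves); pivot element 2/3.
Divide row 1 by 2/3; eliminate column q from the other rows.
After both pivots, the entry at constraint row 2, column u1 is -3/2.

-3/2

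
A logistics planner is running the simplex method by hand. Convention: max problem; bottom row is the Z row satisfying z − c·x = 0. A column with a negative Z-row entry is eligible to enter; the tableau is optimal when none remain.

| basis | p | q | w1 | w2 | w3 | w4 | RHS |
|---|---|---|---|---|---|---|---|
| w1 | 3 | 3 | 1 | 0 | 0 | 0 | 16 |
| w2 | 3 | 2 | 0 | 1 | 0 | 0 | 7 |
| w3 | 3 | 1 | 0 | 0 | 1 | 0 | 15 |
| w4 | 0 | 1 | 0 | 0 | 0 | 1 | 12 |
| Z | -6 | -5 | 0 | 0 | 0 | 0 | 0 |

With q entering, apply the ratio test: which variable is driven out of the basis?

Column q entries and ratios — w1: 16/3 = 16/3; w2: 7/2 = 7/2; w3: 15/1 = 15; w4: 12/1 = 12.
Smallest ratio is 7/2 in the row of w2, so w2 leaves.

w2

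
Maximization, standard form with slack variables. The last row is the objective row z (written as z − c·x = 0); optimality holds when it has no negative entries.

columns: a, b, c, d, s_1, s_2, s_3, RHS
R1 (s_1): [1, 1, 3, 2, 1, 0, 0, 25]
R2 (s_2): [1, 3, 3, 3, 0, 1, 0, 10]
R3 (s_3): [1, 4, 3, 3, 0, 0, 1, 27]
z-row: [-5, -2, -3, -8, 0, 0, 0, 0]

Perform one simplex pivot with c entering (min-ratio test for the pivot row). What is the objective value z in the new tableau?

10

Ratio test on column c — row 1: 25/3 = 25/3; row 2: 10/3 = 10/3; row 3: 27/3 = 9. Minimum is 10/3 at row 2 (s_2 leaves); pivot element 3.
Pivot on row 2; the z-row RHS becomes 0 − (-3)·(10/3) = 10.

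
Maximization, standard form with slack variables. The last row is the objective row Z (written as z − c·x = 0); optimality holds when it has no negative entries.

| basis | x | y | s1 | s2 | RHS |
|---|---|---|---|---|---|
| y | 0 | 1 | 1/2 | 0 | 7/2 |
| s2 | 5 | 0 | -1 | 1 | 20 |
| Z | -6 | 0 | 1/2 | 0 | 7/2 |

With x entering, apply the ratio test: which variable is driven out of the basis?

s2

Column x entries and ratios — y: 0 ≤ 0, skip; s2: 20/5 = 4.
Smallest ratio is 4 in the row of s2, so s2 leaves.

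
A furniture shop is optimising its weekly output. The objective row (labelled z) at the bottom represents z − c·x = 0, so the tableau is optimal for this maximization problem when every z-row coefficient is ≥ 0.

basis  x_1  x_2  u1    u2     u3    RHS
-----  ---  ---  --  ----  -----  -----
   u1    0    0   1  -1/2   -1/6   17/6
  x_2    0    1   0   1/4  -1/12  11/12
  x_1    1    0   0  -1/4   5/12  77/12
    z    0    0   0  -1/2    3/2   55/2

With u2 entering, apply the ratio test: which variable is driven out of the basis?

x_2

Column u2 entries and ratios — u1: -1/2 ≤ 0, skip; x_2: (11/12)/(1/4) = 11/3; x_1: -1/4 ≤ 0, skip.
Smallest ratio is 11/3 in the row of x_2, so x_2 leaves.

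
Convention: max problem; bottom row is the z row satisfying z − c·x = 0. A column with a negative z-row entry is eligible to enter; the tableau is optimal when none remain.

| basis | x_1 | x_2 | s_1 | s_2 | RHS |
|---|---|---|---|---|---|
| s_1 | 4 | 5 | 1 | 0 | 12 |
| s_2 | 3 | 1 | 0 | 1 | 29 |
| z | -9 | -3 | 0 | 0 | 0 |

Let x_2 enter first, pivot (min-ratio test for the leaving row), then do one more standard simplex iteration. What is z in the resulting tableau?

27

Ratio test on column x_2 — row 1: 12/5 = 12/5; row 2: 29/1 = 29. Minimum is 12/5 at row 1 (s_1 leaves); pivot element 5.
Pivot on row 1; the z-row RHS becomes 0 − (-3)·(12/5) = 36/5.
Next entering variable (most negative z-row entry -33/5): x_1.
Ratio test on column x_1 — row 1: (12/5)/(4/5) = 3; row 2: (133/5)/(11/5) = 133/11. Minimum is 3 at row 1 (x_2 leaves); pivot element 4/5.
After the second pivot the z-row RHS is 36/5 − (-33/5)·3 = 27.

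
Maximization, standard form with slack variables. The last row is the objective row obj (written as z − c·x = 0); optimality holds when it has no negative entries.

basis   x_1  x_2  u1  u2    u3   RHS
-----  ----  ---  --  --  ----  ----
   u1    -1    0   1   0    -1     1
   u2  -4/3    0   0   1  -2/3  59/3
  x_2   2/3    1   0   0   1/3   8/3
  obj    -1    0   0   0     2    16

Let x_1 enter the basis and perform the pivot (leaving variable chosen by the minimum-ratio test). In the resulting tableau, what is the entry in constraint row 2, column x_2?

2

Ratio test on column x_1 — row 1: entry -1 ≤ 0; row 2: entry -4/3 ≤ 0; row 3: (8/3)/(2/3) = 4. Minimum is 4 at row 3 (x_2 leaves); pivot element 2/3.
Divide row 3 by 2/3; eliminate column x_1 from the other rows.
Row 2 update in column x_2: 0 − (-4/3)·(3/2) = 2.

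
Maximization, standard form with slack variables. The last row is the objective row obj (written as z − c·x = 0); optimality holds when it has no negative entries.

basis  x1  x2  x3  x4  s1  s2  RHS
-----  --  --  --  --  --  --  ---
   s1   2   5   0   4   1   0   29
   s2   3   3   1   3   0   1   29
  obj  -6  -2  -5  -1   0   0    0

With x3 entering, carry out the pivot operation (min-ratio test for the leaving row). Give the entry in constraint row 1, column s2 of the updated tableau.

0

Ratio test on column x3 — row 1: entry 0 ≤ 0; row 2: 29/1 = 29. Minimum is 29 at row 2 (s2 leaves); pivot element 1.
Divide row 2 by 1; eliminate column x3 from the other rows.
Row 1 update in column s2: 0 − 0·1 = 0.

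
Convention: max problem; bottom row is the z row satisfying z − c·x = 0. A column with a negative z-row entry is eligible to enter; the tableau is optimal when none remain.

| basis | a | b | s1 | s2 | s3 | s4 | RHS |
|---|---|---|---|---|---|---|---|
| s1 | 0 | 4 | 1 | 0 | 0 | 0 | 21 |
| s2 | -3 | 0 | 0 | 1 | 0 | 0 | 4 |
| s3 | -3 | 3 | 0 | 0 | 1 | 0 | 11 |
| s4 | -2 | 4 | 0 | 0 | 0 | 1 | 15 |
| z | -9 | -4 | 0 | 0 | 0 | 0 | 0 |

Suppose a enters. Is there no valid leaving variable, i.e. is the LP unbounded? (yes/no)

Every constraint-row entry in column a is ≤ 0, so increasing a is unbounded.

yes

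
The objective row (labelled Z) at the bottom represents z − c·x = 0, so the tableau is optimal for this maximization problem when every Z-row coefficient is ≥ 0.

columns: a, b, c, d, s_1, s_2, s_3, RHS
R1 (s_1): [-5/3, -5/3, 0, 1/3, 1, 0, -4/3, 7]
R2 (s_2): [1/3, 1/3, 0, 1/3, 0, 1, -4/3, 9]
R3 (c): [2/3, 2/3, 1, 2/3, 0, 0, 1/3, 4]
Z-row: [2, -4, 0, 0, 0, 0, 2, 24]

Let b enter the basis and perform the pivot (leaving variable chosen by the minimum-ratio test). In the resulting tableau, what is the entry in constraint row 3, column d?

1

Ratio test on column b — row 1: entry -5/3 ≤ 0; row 2: 9/(1/3) = 27; row 3: 4/(2/3) = 6. Minimum is 6 at row 3 (c leaves); pivot element 2/3.
Divide row 3 by 2/3; eliminate column b from the other rows.
In the new row 3, the d entry is the old entry divided by the pivot: (2/3)/(2/3) = 1.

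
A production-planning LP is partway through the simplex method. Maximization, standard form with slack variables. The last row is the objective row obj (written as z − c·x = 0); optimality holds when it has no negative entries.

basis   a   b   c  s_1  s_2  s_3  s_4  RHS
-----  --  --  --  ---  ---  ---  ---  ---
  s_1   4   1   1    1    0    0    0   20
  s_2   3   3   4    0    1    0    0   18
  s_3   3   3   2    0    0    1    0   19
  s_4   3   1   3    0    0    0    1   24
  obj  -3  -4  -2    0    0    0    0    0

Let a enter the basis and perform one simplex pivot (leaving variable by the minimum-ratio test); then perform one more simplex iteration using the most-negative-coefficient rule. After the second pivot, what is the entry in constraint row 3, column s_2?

Ratio test on column a — row 1: 20/4 = 5; row 2: 18/3 = 6; row 3: 19/3 = 19/3; row 4: 24/3 = 8. Minimum is 5 at row 1 (s_1 leaves); pivot element 4.
Divide row 1 by 4; eliminate column a from the other rows.
Second iteration: most negative obj-row entry is -13/4 in column b, so b enters.
Ratio test on column b — row 1: 5/(1/4) = 20; row 2: 3/(9/4) = 4/3; row 3: 4/(9/4) = 16/9; row 4: 9/(1/4) = 36. Minimum is 4/3 at row 2 (s_2 leaves); pivot element 9/4.
Divide row 2 by 9/4; eliminate column b from the other rows.
After both pivots, the entry at constraint row 3, column s_2 is -1.

-1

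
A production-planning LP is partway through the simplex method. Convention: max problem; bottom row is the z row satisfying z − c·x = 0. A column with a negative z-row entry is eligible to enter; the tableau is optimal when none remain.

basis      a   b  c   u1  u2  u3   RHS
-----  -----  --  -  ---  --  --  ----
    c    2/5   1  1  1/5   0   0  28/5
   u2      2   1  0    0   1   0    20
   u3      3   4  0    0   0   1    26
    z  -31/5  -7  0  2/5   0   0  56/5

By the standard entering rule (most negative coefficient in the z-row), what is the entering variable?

Negative z-row entries: a: -31/5, b: -7.
The most negative is -7 in column b, so b enters.

b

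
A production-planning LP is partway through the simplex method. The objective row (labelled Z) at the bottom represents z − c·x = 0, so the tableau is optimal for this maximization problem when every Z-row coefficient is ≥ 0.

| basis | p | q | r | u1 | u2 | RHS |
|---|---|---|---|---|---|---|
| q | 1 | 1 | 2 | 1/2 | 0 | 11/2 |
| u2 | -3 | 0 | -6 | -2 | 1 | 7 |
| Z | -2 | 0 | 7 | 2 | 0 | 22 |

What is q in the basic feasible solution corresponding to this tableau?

q is basic (row 1); its value is the RHS of that row, 11/2.

11/2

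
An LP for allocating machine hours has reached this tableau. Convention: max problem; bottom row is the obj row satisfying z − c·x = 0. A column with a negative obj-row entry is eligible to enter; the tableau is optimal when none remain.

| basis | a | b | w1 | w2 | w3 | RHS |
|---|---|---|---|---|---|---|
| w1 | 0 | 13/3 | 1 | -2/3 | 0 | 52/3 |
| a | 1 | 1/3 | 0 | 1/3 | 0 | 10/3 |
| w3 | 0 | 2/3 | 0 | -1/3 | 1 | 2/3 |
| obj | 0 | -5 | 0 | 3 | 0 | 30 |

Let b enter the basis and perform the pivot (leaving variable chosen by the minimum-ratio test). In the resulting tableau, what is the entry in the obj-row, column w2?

1/2

Ratio test on column b — row 1: (52/3)/(13/3) = 4; row 2: (10/3)/(1/3) = 10; row 3: (2/3)/(2/3) = 1. Minimum is 1 at row 3 (w3 leaves); pivot element 2/3.
Divide row 3 by 2/3; eliminate column b from the other rows.
obj-row update in column w2: 3 − (-5)·(-1/2) = 1/2.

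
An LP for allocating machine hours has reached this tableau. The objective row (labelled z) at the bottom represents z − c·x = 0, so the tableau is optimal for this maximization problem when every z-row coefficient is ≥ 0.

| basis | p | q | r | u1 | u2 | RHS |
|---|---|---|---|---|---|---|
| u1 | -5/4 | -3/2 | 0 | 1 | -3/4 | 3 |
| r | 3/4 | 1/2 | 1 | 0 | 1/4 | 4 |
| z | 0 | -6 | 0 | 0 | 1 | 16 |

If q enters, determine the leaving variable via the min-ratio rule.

r

Column q entries and ratios — u1: -3/2 ≤ 0, skip; r: 4/(1/2) = 8.
Smallest ratio is 8 in the row of r, so r leaves.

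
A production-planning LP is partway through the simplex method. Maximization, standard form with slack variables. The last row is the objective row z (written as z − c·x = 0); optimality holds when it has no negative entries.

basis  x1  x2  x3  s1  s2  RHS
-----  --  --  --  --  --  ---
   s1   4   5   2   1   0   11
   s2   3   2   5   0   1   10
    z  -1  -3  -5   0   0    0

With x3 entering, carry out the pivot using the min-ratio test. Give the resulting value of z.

Ratio test on column x3 — row 1: 11/2 = 11/2; row 2: 10/5 = 2. Minimum is 2 at row 2 (s2 leaves); pivot element 5.
Pivot on row 2; the z-row RHS becomes 0 − (-5)·2 = 10.

10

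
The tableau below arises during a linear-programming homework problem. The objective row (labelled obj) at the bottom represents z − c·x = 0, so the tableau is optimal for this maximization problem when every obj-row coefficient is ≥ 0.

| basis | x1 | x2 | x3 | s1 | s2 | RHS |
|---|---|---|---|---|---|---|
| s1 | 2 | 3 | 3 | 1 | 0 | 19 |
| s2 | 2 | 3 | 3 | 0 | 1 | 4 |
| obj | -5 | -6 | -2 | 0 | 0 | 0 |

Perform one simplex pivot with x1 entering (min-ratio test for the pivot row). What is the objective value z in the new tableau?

Ratio test on column x1 — row 1: 19/2 = 19/2; row 2: 4/2 = 2. Minimum is 2 at row 2 (s2 leaves); pivot element 2.
Pivot on row 2; the obj-row RHS becomes 0 − (-5)·2 = 10.

10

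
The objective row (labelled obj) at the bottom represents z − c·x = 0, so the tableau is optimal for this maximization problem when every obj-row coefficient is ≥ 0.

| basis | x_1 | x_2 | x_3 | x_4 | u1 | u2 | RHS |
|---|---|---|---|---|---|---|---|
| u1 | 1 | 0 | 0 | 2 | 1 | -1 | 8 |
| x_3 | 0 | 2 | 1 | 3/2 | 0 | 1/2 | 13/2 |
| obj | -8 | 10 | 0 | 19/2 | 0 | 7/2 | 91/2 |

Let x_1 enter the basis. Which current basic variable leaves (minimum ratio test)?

Column x_1 entries and ratios — u1: 8/1 = 8; x_3: 0 ≤ 0, skip.
Smallest ratio is 8 in the row of u1, so u1 leaves.

u1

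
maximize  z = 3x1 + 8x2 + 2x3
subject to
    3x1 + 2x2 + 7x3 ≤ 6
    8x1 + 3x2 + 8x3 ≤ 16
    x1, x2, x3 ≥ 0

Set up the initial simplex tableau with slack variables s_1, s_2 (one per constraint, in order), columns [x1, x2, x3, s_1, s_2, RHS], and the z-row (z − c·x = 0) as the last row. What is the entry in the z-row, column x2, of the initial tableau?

The z-row carries the negated objective coefficients: the x2 entry is -8.

-8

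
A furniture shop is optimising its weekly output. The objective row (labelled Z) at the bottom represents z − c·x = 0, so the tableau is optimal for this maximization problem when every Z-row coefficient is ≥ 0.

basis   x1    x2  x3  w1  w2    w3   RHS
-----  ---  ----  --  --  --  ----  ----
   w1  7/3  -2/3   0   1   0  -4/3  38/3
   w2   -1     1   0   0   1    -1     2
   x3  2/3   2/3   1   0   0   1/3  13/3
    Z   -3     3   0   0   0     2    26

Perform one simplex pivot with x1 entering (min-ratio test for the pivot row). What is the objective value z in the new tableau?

Ratio test on column x1 — row 1: (38/3)/(7/3) = 38/7; row 2: entry -1 ≤ 0; row 3: (13/3)/(2/3) = 13/2. Minimum is 38/7 at row 1 (w1 leaves); pivot element 7/3.
Pivot on row 1; the Z-row RHS becomes 26 − (-3)·(38/7) = 296/7.

296/7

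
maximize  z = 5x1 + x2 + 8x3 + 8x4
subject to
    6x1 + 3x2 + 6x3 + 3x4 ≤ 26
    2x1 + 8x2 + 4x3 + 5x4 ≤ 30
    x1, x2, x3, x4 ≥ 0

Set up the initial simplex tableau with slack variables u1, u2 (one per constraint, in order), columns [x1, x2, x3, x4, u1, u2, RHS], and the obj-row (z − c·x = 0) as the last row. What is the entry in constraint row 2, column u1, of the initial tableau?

Slack u1 belongs to constraint 1; its column is the unit vector e_1, so the entry in row 2 is 0.

0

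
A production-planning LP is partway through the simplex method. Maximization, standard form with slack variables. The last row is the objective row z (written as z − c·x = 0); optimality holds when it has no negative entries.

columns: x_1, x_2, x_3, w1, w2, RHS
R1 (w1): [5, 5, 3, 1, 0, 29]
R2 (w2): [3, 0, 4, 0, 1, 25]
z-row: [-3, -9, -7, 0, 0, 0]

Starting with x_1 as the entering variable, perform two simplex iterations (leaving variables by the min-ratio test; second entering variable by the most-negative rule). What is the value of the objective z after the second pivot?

261/5

Ratio test on column x_1 — row 1: 29/5 = 29/5; row 2: 25/3 = 25/3. Minimum is 29/5 at row 1 (w1 leaves); pivot element 5.
Pivot on row 1; the z-row RHS becomes 0 − (-3)·(29/5) = 87/5.
Next entering variable (most negative z-row entry -6): x_2.
Ratio test on column x_2 — row 1: (29/5)/1 = 29/5; row 2: entry -3 ≤ 0. Minimum is 29/5 at row 1 (x_1 leaves); pivot element 1.
After the second pivot the z-row RHS is 87/5 − (-6)·(29/5) = 261/5.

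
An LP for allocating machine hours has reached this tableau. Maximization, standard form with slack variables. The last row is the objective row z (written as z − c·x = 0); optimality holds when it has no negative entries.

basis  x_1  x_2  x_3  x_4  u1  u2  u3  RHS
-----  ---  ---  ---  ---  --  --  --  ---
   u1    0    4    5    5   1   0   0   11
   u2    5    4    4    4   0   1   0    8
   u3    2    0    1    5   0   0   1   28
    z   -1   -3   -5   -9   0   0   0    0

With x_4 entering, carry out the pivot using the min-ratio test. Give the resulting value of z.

Ratio test on column x_4 — row 1: 11/5 = 11/5; row 2: 8/4 = 2; row 3: 28/5 = 28/5. Minimum is 2 at row 2 (u2 leaves); pivot element 4.
Pivot on row 2; the z-row RHS becomes 0 − (-9)·2 = 18.

18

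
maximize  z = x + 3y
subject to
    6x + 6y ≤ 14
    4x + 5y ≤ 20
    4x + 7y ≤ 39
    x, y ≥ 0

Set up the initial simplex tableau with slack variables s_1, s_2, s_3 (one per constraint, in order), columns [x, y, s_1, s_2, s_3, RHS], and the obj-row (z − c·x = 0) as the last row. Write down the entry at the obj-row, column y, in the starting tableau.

The obj-row carries the negated objective coefficients: the y entry is -3.

-3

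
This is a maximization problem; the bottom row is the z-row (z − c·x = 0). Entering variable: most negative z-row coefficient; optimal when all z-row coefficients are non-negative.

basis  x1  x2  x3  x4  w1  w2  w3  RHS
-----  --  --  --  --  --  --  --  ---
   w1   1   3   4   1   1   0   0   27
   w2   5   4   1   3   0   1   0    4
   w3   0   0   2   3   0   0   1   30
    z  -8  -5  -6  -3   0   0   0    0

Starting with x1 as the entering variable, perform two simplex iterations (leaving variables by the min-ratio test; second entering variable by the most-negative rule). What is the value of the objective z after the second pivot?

24

Ratio test on column x1 — row 1: 27/1 = 27; row 2: 4/5 = 4/5; row 3: entry 0 ≤ 0. Minimum is 4/5 at row 2 (w2 leaves); pivot element 5.
Pivot on row 2; the z-row RHS becomes 0 − (-8)·(4/5) = 32/5.
Next entering variable (most negative z-row entry -22/5): x3.
Ratio test on column x3 — row 1: (131/5)/(19/5) = 131/19; row 2: (4/5)/(1/5) = 4; row 3: 30/2 = 15. Minimum is 4 at row 2 (x1 leaves); pivot element 1/5.
After the second pivot the z-row RHS is 32/5 − (-22/5)·4 = 24.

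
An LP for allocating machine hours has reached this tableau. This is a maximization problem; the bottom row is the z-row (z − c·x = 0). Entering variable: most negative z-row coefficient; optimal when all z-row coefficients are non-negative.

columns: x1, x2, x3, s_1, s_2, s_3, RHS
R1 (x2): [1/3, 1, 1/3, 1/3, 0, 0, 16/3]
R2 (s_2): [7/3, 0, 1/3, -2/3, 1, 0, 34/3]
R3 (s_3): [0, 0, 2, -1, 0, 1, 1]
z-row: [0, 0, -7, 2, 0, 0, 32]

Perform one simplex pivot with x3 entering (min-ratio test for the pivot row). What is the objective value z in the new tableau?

Ratio test on column x3 — row 1: (16/3)/(1/3) = 16; row 2: (34/3)/(1/3) = 34; row 3: 1/2 = 1/2. Minimum is 1/2 at row 3 (s_3 leaves); pivot element 2.
Pivot on row 3; the z-row RHS becomes 32 − (-7)·(1/2) = 71/2.

71/2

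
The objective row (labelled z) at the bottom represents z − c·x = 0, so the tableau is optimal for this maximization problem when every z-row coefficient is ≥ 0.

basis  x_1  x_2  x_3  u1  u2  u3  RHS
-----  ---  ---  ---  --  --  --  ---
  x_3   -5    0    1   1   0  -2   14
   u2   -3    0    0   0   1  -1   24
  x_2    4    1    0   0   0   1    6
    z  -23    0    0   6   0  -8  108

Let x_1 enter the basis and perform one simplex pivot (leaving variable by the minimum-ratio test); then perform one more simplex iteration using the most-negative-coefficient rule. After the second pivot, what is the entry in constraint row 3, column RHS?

6

Ratio test on column x_1 — row 1: entry -5 ≤ 0; row 2: entry -3 ≤ 0; row 3: 6/4 = 3/2. Minimum is 3/2 at row 3 (x_2 leaves); pivot element 4.
Divide row 3 by 4; eliminate column x_1 from the other rows.
Second iteration: most negative z-row entry is -9/4 in column u3, so u3 enters.
Ratio test on column u3 — row 1: entry -3/4 ≤ 0; row 2: entry -1/4 ≤ 0; row 3: (3/2)/(1/4) = 6. Minimum is 6 at row 3 (x_1 leaves); pivot element 1/4.
Divide row 3 by 1/4; eliminate column u3 from the other rows.
After both pivots, the entry at constraint row 3, column RHS is 6.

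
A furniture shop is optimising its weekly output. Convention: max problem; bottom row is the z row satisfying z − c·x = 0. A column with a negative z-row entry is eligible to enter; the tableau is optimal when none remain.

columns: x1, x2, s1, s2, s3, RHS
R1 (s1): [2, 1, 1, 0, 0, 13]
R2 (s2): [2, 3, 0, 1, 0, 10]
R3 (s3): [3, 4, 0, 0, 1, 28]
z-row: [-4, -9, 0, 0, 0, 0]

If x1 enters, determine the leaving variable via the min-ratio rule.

s2

Column x1 entries and ratios — s1: 13/2 = 13/2; s2: 10/2 = 5; s3: 28/3 = 28/3.
Smallest ratio is 5 in the row of s2, so s2 leaves.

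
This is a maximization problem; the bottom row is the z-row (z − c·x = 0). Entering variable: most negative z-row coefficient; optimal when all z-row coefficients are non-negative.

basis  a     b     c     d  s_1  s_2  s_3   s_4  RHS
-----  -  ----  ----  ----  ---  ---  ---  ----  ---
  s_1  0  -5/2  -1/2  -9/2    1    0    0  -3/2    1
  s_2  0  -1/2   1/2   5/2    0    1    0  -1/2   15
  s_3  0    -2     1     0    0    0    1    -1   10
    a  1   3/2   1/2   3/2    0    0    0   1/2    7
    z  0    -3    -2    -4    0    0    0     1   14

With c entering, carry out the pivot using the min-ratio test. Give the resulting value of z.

Ratio test on column c — row 1: entry -1/2 ≤ 0; row 2: 15/(1/2) = 30; row 3: 10/1 = 10; row 4: 7/(1/2) = 14. Minimum is 10 at row 3 (s_3 leaves); pivot element 1.
Pivot on row 3; the z-row RHS becomes 14 − (-2)·10 = 34.

34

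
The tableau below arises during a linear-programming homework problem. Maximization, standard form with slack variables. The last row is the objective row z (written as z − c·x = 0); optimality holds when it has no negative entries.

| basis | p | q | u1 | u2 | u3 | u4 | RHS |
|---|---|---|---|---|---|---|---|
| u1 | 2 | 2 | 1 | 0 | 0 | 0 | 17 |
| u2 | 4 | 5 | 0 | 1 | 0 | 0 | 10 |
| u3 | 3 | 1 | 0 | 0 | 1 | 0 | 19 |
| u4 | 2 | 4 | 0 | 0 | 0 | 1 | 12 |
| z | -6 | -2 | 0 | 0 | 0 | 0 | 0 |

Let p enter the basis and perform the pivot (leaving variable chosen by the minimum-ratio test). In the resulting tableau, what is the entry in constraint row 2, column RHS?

Ratio test on column p — row 1: 17/2 = 17/2; row 2: 10/4 = 5/2; row 3: 19/3 = 19/3; row 4: 12/2 = 6. Minimum is 5/2 at row 2 (u2 leaves); pivot element 4.
Divide row 2 by 4; eliminate column p from the other rows.
In the new row 2, the RHS entry is the old entry divided by the pivot: 10/4 = 5/2.

5/2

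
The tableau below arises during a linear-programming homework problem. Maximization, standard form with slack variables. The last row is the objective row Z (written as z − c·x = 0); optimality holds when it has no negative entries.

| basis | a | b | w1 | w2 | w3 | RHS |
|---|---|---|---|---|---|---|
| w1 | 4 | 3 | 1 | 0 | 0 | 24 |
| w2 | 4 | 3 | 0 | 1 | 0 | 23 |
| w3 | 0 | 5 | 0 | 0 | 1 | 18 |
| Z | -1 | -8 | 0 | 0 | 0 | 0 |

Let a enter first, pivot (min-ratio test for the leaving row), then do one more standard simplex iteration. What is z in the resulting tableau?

637/20

Ratio test on column a — row 1: 24/4 = 6; row 2: 23/4 = 23/4; row 3: entry 0 ≤ 0. Minimum is 23/4 at row 2 (w2 leaves); pivot element 4.
Pivot on row 2; the Z-row RHS becomes 0 − (-1)·(23/4) = 23/4.
Next entering variable (most negative Z-row entry -29/4): b.
Ratio test on column b — row 1: entry 0 ≤ 0; row 2: (23/4)/(3/4) = 23/3; row 3: 18/5 = 18/5. Minimum is 18/5 at row 3 (w3 leaves); pivot element 5.
After the second pivot the Z-row RHS is 23/4 − (-29/4)·(18/5) = 637/20.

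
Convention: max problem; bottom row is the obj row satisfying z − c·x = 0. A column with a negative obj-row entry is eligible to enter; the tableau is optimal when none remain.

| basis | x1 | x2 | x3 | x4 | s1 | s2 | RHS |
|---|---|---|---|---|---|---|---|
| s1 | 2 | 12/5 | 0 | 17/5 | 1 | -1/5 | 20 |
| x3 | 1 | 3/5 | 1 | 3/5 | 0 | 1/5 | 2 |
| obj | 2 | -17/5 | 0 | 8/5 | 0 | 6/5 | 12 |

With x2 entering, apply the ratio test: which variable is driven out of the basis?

x3

Column x2 entries and ratios — s1: 20/(12/5) = 25/3; x3: 2/(3/5) = 10/3.
Smallest ratio is 10/3 in the row of x3, so x3 leaves.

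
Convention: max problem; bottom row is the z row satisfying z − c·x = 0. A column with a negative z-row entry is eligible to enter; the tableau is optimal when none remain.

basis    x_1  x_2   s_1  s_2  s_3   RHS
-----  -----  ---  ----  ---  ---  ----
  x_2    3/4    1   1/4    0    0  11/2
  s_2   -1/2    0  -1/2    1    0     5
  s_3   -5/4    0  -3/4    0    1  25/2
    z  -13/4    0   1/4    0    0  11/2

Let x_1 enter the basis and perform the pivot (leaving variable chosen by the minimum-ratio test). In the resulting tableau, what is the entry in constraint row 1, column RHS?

22/3

Ratio test on column x_1 — row 1: (11/2)/(3/4) = 22/3; row 2: entry -1/2 ≤ 0; row 3: entry -5/4 ≤ 0. Minimum is 22/3 at row 1 (x_2 leaves); pivot element 3/4.
Divide row 1 by 3/4; eliminate column x_1 from the other rows.
In the new row 1, the RHS entry is the old entry divided by the pivot: (11/2)/(3/4) = 22/3.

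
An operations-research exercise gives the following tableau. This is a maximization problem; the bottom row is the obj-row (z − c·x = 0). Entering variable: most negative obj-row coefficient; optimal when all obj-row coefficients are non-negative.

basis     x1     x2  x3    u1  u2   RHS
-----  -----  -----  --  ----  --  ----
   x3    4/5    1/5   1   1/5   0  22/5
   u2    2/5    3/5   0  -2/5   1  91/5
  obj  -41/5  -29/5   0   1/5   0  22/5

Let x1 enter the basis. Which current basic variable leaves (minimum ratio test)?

Column x1 entries and ratios — x3: (22/5)/(4/5) = 11/2; u2: (91/5)/(2/5) = 91/2.
Smallest ratio is 11/2 in the row of x3, so x3 leaves.

x3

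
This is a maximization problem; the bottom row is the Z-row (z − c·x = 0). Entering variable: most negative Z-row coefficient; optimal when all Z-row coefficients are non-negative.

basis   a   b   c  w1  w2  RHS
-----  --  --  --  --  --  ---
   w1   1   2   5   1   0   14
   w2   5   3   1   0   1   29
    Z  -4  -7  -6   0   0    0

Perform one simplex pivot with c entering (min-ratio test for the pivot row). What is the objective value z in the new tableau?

84/5

Ratio test on column c — row 1: 14/5 = 14/5; row 2: 29/1 = 29. Minimum is 14/5 at row 1 (w1 leaves); pivot element 5.
Pivot on row 1; the Z-row RHS becomes 0 − (-6)·(14/5) = 84/5.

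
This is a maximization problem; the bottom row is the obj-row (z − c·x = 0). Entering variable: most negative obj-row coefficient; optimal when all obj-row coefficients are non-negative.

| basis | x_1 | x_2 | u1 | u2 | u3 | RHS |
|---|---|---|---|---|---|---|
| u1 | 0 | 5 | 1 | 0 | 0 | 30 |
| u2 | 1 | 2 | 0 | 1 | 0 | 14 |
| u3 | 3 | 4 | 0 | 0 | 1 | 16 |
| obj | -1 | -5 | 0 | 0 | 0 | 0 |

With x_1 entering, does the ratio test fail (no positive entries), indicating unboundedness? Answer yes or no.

Column x_1 has positive entries in row(s) 2, 3, so the ratio test bounds it — not unbounded.

no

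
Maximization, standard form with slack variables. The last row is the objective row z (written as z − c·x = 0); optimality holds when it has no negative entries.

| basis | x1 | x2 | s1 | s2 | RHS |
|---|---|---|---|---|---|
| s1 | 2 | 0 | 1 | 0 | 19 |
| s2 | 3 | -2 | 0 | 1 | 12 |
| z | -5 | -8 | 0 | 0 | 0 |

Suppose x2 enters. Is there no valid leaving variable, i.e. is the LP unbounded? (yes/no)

Every constraint-row entry in column x2 is ≤ 0, so increasing x2 is unbounded.

yes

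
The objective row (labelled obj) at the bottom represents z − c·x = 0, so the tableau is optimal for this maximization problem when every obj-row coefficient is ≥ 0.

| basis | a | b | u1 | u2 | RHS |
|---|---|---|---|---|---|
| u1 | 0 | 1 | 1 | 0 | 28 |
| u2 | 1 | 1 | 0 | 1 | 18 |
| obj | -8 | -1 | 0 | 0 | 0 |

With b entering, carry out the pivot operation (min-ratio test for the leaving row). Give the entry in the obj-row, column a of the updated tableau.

-7

Ratio test on column b — row 1: 28/1 = 28; row 2: 18/1 = 18. Minimum is 18 at row 2 (u2 leaves); pivot element 1.
Divide row 2 by 1; eliminate column b from the other rows.
obj-row update in column a: -8 − (-1)·1 = -7.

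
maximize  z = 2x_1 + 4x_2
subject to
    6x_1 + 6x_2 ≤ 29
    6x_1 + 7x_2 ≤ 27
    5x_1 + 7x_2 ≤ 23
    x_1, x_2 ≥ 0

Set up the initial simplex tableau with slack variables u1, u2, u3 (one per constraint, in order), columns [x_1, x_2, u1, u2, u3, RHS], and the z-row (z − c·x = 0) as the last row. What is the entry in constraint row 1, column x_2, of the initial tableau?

Constraint 1 has coefficient 6 on x_2.

6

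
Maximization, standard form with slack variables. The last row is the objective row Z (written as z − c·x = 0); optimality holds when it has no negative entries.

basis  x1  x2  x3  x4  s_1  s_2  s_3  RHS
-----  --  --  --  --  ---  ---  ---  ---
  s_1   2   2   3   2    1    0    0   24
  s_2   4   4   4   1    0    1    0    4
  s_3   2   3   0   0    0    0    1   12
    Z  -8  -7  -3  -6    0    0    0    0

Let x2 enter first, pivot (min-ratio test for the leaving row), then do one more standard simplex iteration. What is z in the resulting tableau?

Ratio test on column x2 — row 1: 24/2 = 12; row 2: 4/4 = 1; row 3: 12/3 = 4. Minimum is 1 at row 2 (s_2 leaves); pivot element 4.
Pivot on row 2; the Z-row RHS becomes 0 − (-7)·1 = 7.
Next entering variable (most negative Z-row entry -17/4): x4.
Ratio test on column x4 — row 1: 22/(3/2) = 44/3; row 2: 1/(1/4) = 4; row 3: entry -3/4 ≤ 0. Minimum is 4 at row 2 (x2 leaves); pivot element 1/4.
After the second pivot the Z-row RHS is 7 − (-17/4)·4 = 24.

24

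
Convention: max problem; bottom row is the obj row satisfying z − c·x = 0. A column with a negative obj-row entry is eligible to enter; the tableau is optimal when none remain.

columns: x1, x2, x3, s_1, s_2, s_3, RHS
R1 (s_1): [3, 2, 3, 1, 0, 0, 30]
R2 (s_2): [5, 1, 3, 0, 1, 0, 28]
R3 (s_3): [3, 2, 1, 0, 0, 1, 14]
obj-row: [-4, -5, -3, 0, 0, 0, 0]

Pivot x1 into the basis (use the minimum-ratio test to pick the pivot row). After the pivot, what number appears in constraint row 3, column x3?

1/3

Ratio test on column x1 — row 1: 30/3 = 10; row 2: 28/5 = 28/5; row 3: 14/3 = 14/3. Minimum is 14/3 at row 3 (s_3 leaves); pivot element 3.
Divide row 3 by 3; eliminate column x1 from the other rows.
In the new row 3, the x3 entry is the old entry divided by the pivot: 1/3 = 1/3.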